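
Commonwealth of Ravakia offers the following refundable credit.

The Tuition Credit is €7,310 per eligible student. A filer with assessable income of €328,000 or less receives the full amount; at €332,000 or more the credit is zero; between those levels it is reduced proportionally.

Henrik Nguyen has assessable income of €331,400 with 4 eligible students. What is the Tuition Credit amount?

Tuition Credit: base = 4 × €7,310 = €29,240. €331,400 is €3,400 into a €4,000 phase-out range, leaving 600/4,000 of the credit: €29,240 × 600/4,000 = €4,386.

€4,386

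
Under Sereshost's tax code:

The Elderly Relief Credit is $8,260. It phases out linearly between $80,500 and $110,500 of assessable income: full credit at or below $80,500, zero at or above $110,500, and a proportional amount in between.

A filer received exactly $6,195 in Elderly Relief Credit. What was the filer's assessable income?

$6,195 is 6,195/8,260 of the full $8,260, so 2,065/8,260 of the $30,000 range has been used: income = $80,500 + $30,000 × 2,065/8,260 = $88,000.

$88,000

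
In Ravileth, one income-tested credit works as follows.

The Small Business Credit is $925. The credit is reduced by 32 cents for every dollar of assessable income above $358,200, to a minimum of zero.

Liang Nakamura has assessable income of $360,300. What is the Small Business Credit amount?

Small Business Credit: 32% of the $2,100 excess over $358,200 is $672; credit = $925 − $672 = $253.

$253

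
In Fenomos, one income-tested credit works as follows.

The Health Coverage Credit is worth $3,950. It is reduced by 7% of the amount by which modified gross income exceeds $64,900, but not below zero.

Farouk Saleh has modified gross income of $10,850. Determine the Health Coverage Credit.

Health Coverage Credit: $10,850 is at or below the $64,900 threshold, so the full $3,950 applies.

$3,950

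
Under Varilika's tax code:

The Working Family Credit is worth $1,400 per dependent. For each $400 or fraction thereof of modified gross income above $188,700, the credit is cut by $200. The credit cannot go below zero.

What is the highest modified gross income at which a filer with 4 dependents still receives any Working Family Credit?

$199,500

Full credit = 4 × $1,400 = $5,600.
After 27 increments the reduction is 27 × $200 = $5,400, leaving $200; one more increment wipes it out. Increment 27 ends at excess 27 × $400 = $10,800, so the highest qualifying income is $188,700 + $10,800 = $199,500.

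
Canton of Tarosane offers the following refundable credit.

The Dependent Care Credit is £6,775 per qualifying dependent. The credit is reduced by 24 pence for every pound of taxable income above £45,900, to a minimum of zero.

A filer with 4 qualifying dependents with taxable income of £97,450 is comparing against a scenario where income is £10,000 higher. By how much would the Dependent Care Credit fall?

£2,400

At £97,450 — base = 4 × £6,775 = £27,100. 24% of the £51,550 excess over £45,900 is £12,372; credit = £27,100 − £12,372 = £14,728.
At £107,450 — base = 4 × £6,775 = £27,100. 24% of the £61,550 excess over £45,900 is £14,772; credit = £27,100 − £14,772 = £12,328.
Lost: £14,728 − £12,328 = £2,400.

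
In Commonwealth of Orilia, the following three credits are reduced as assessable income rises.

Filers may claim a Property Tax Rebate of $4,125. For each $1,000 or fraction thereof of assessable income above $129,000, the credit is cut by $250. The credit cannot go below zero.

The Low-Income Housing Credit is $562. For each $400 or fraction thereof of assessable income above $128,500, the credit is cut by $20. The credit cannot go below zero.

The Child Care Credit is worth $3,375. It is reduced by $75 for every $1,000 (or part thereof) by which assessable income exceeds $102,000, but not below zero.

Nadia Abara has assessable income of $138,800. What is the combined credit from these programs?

Property Tax Rebate: income exceeds $129,000 by $9,800, which is 10 full-or-partial $1,000 increments; reduction = 10 × $250 = $2,500, leaving $1,625.
Low-Income Housing Credit: income exceeds $128,500 by $10,300, which is 26 full-or-partial $400 increments; reduction = 26 × $20 = $520, leaving $42.
Child Care Credit: income exceeds $102,000 by $36,800, which is 37 full-or-partial $1,000 increments; reduction = 37 × $75 = $2,775, leaving $600.
Total: $1,625 + $42 + $600 = $2,267.

$2,267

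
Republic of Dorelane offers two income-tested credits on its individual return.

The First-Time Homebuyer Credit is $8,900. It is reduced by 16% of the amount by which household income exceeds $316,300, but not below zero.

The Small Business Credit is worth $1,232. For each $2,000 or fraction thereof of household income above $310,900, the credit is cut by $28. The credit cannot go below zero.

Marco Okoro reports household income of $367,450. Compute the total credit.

First-Time Homebuyer Credit: 16% of the $51,150 excess over $316,300 is $8,184; credit = $8,900 − $8,184 = $716.
Small Business Credit: income exceeds $310,900 by $56,550, which is 29 full-or-partial $2,000 increments; reduction = 29 × $28 = $812, leaving $420.
Total: $716 + $420 = $1,136.

$1,136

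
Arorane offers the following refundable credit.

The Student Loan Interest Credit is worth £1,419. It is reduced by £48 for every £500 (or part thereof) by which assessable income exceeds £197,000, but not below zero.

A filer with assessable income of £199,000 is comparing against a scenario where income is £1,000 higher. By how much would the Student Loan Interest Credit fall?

At £199,000 — income exceeds £197,000 by £2,000, which is 4 full-or-partial £500 increments; reduction = 4 × £48 = £192, leaving £1,227.
At £200,000 — income exceeds £197,000 by £3,000, which is 6 full-or-partial £500 increments; reduction = 6 × £48 = £288, leaving £1,131.
Lost: £1,227 − £1,131 = £96.

£96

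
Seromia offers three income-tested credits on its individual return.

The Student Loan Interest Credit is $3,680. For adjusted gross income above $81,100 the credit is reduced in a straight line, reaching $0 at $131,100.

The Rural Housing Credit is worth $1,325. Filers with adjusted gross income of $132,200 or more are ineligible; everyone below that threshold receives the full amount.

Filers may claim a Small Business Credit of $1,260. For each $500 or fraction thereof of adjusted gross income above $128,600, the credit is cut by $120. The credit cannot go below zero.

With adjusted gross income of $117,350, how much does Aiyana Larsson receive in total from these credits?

Student Loan Interest Credit: $117,350 is $36,250 into a $50,000 phase-out range, leaving 13,750/50,000 of the credit: $3,680 × 13,750/50,000 = $1,012.
Rural Housing Credit: $117,350 is below the $132,200 cutoff, so the full $1,325 applies.
Small Business Credit: $117,350 is at or below the $128,600 threshold, so the full $1,260 applies.
Total: $1,012 + $1,325 + $1,260 = $3,597.

$3,597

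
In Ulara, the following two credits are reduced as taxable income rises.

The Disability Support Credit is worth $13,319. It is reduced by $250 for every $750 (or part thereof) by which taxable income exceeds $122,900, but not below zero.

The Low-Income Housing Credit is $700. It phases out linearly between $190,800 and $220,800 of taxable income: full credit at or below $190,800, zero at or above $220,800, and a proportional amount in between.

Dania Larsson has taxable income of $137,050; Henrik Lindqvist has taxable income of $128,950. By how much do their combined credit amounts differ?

Dania ($137,050): Disability Support Credit: income exceeds $122,900 by $14,150, which is 19 full-or-partial $750 increments; reduction = 19 × $250 = $4,750, leaving $8,569. Low-Income Housing Credit: $137,050 is at or below the $190,800 threshold, so the full $700 applies. total $8,569 + $700 = $9,269
Henrik ($128,950): Disability Support Credit: income exceeds $122,900 by $6,050, which is 9 full-or-partial $750 increments; reduction = 9 × $250 = $2,250, leaving $11,069. Low-Income Housing Credit: $128,950 is at or below the $190,800 threshold, so the full $700 applies. total $11,069 + $700 = $11,769
Difference: |$9,269 − $11,769| = $2,500.

$2,500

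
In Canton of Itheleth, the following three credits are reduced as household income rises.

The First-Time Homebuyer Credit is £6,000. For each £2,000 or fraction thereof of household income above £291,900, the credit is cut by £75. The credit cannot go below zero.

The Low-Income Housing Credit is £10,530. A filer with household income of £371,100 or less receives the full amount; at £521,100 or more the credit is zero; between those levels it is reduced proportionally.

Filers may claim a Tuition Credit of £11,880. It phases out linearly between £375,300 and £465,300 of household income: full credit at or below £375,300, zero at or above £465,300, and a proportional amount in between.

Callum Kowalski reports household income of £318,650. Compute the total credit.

First-Time Homebuyer Credit: income exceeds £291,900 by £26,750, which is 14 full-or-partial £2,000 increments; reduction = 14 × £75 = £1,050, leaving £4,950.
Low-Income Housing Credit: £318,650 is at or below the £371,100 threshold, so the full £10,530 applies.
Tuition Credit: £318,650 is at or below the £375,300 threshold, so the full £11,880 applies.
Total: £4,950 + £10,530 + £11,880 = £27,360.

£27,360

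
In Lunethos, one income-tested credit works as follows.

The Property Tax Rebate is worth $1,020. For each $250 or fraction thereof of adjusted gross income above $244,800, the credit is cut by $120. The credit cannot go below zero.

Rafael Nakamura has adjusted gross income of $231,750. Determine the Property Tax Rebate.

$1,020

Property Tax Rebate: $231,750 is at or below the $244,800 threshold, so the full $1,020 applies.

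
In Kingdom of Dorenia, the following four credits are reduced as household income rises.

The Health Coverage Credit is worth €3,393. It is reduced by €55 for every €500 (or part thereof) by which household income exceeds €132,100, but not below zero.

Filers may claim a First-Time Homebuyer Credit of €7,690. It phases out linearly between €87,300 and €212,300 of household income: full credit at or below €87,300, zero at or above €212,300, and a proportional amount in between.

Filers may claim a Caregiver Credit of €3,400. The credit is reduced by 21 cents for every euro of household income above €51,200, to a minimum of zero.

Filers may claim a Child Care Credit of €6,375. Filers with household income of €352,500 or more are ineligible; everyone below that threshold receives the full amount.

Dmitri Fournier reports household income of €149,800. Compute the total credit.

Health Coverage Credit: income exceeds €132,100 by €17,700, which is 36 full-or-partial €500 increments; reduction = 36 × €55 = €1,980, leaving €1,413.
First-Time Homebuyer Credit: €149,800 is €62,500 into a €125,000 phase-out range, leaving 62,500/125,000 of the credit: €7,690 × 62,500/125,000 = €3,845.
Caregiver Credit: 21% of the €98,600 excess over €51,200 is €20,706 ≥ base, so the credit is €0.
Child Care Credit: €149,800 is below the €352,500 cutoff, so the full €6,375 applies.
Total: €1,413 + €3,845 + €0 + €6,375 = €11,633.

€11,633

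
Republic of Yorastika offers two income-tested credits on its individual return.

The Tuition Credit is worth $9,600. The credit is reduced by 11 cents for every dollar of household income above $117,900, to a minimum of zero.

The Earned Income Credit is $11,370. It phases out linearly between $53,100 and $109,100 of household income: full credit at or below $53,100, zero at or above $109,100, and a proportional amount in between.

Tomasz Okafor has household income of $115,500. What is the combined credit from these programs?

$9,600

Tuition Credit: $115,500 is at or below the $117,900 threshold, so the full $9,600 applies.
Earned Income Credit: $115,500 is at or above $109,100, so the credit is $0.
Total: $9,600 + $0 = $9,600.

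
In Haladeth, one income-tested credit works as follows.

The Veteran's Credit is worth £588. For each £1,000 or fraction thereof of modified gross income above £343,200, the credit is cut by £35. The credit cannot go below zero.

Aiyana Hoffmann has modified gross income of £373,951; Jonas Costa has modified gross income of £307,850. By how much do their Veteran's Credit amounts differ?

£588

Aiyana (£373,951): Veteran's Credit: income exceeds £343,200 by £30,751 → 31 increments × £35 = £1,085 ≥ base, so the credit is £0.
Jonas (£307,850): Veteran's Credit: £307,850 is at or below the £343,200 threshold, so the full £588 applies.
Difference: |£0 − £588| = £588.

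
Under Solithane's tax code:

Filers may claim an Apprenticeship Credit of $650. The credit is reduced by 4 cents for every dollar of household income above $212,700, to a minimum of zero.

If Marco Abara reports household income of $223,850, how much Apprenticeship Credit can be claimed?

$204

Apprenticeship Credit: 4% of the $11,150 excess over $212,700 is $446; credit = $650 − $446 = $204.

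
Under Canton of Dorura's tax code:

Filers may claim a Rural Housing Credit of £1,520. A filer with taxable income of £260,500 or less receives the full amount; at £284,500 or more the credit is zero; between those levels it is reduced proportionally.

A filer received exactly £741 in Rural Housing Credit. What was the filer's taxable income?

£272,800

£741 is 741/1,520 of the full £1,520, so 779/1,520 of the £24,000 range has been used: income = £260,500 + £24,000 × 779/1,520 = £272,800.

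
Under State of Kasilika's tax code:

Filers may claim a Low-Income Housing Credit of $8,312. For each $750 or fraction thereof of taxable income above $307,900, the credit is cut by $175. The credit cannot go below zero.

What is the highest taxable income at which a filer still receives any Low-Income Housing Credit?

$343,150

After 47 increments the reduction is 47 × $175 = $8,225, leaving $87; one more increment wipes it out. Increment 47 ends at excess 47 × $750 = $35,250, so the highest qualifying income is $307,900 + $35,250 = $343,150.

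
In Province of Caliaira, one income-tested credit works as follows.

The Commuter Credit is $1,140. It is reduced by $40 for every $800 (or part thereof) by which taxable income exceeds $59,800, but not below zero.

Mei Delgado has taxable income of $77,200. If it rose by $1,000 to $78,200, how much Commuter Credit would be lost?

$40

At $77,200 — income exceeds $59,800 by $17,400, which is 22 full-or-partial $800 increments; reduction = 22 × $40 = $880, leaving $260.
At $78,200 — income exceeds $59,800 by $18,400, which is 23 full-or-partial $800 increments; reduction = 23 × $40 = $920, leaving $220.
Lost: $260 − $220 = $40.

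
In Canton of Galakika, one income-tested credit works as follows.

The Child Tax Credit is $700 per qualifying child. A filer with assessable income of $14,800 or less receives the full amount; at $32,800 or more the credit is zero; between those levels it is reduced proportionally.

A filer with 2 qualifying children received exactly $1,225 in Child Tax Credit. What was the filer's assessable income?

Full credit = 2 × $700 = $1,400.
$1,225 is 1,225/1,400 of the full $1,400, so 175/1,400 of the $18,000 range has been used: income = $14,800 + $18,000 × 175/1,400 = $17,050.

$17,050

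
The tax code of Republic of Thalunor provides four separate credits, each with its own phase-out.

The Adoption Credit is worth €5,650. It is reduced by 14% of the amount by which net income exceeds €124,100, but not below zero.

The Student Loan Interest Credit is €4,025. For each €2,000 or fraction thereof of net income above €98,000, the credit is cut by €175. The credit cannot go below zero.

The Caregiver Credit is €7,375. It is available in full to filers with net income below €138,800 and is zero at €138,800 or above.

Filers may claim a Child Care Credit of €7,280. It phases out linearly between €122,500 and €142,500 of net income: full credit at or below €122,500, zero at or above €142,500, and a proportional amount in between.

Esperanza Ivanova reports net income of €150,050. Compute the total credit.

€2,017

Adoption Credit: 14% of the €25,950 excess over €124,100 is €3,633; credit = €5,650 − €3,633 = €2,017.
Student Loan Interest Credit: income exceeds €98,000 by €52,050 → 27 increments × €175 = €4,725 ≥ base, so the credit is €0.
Caregiver Credit: €150,050 meets or exceeds the €138,800 cutoff, so the credit is €0.
Child Care Credit: €150,050 is at or above €142,500, so the credit is €0.
Total: €2,017 + €0 + €0 + €0 = €2,017.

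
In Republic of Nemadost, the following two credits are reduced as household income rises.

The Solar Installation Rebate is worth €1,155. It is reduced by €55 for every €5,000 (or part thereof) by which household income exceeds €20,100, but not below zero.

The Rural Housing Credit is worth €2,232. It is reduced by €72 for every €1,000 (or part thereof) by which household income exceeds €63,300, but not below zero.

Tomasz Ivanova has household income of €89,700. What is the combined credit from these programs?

€673

Solar Installation Rebate: income exceeds €20,100 by €69,600, which is 14 full-or-partial €5,000 increments; reduction = 14 × €55 = €770, leaving €385.
Rural Housing Credit: income exceeds €63,300 by €26,400, which is 27 full-or-partial €1,000 increments; reduction = 27 × €72 = €1,944, leaving €288.
Total: €385 + €288 = €673.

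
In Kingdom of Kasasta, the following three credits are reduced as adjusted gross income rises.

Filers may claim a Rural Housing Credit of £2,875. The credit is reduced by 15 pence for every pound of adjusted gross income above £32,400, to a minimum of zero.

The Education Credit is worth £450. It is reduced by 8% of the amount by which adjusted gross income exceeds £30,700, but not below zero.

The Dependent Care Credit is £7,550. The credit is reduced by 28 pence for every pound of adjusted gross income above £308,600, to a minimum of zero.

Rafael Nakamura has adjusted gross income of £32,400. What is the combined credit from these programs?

Rural Housing Credit: £32,400 is at or below the £32,400 threshold, so the full £2,875 applies.
Education Credit: 8% of the £1,700 excess over £30,700 is £136; credit = £450 − £136 = £314.
Dependent Care Credit: £32,400 is at or below the £308,600 threshold, so the full £7,550 applies.
Total: £2,875 + £314 + £7,550 = £10,739.

£10,739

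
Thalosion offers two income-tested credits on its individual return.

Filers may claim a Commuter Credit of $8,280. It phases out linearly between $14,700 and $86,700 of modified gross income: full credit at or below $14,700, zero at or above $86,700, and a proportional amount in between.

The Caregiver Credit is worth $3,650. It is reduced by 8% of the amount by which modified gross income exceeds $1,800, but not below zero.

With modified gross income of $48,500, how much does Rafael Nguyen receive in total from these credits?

$4,393

Commuter Credit: $48,500 is $33,800 into a $72,000 phase-out range, leaving 38,200/72,000 of the credit: $8,280 × 38,200/72,000 = $4,393.
Caregiver Credit: 8% of the $46,700 excess over $1,800 is $3,736 ≥ base, so the credit is $0.
Total: $4,393 + $0 = $4,393.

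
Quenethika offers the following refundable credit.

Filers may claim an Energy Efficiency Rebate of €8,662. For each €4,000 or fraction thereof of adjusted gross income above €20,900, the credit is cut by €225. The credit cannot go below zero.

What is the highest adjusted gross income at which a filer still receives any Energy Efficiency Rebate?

€172,900

After 38 increments the reduction is 38 × €225 = €8,550, leaving €112; one more increment wipes it out. Increment 38 ends at excess 38 × €4,000 = €152,000, so the highest qualifying income is €20,900 + €152,000 = €172,900.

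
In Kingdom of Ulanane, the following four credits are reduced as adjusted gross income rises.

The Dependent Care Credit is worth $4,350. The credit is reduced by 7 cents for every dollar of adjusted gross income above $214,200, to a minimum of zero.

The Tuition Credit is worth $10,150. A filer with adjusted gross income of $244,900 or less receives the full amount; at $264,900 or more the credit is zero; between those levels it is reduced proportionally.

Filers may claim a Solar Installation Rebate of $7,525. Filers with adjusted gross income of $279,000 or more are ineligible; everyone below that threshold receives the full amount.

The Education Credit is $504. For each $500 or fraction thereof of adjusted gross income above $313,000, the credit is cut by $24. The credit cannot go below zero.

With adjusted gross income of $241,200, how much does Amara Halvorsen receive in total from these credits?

Dependent Care Credit: 7% of the $27,000 excess over $214,200 is $1,890; credit = $4,350 − $1,890 = $2,460.
Tuition Credit: $241,200 is at or below the $244,900 threshold, so the full $10,150 applies.
Solar Installation Rebate: $241,200 is below the $279,000 cutoff, so the full $7,525 applies.
Education Credit: $241,200 is at or below the $313,000 threshold, so the full $504 applies.
Total: $2,460 + $10,150 + $7,525 + $504 = $20,639.

$20,639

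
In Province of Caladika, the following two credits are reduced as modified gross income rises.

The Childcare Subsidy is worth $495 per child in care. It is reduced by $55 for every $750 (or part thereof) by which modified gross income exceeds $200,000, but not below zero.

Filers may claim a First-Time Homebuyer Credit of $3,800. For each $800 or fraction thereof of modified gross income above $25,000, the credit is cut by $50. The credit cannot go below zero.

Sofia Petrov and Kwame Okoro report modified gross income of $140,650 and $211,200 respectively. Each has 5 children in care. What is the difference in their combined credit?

Sofia ($140,650): Childcare Subsidy: base = 5 × $495 = $2,475. $140,650 is at or below the $200,000 threshold, so the full $2,475 applies. First-Time Homebuyer Credit: income exceeds $25,000 by $115,650 → 145 increments × $50 = $7,250 ≥ base, so the credit is $0. total $2,475 + $0 = $2,475
Kwame ($211,200): Childcare Subsidy: base = 5 × $495 = $2,475. income exceeds $200,000 by $11,200, which is 15 full-or-partial $750 increments; reduction = 15 × $55 = $825, leaving $1,650. First-Time Homebuyer Credit: income exceeds $25,000 by $186,200 → 233 increments × $50 = $11,650 ≥ base, so the credit is $0. total $1,650 + $0 = $1,650
Difference: |$2,475 − $1,650| = $825.

$825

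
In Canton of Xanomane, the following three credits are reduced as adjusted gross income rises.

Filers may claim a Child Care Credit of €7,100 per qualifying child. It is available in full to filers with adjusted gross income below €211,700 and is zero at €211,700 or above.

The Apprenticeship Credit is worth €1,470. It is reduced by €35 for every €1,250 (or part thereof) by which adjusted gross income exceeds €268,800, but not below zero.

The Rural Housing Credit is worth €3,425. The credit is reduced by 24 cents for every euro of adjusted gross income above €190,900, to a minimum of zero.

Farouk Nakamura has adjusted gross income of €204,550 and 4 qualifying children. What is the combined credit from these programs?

€30,019

Child Care Credit: base = 4 × €7,100 = €28,400. €204,550 is below the €211,700 cutoff, so the full €28,400 applies.
Apprenticeship Credit: €204,550 is at or below the €268,800 threshold, so the full €1,470 applies.
Rural Housing Credit: 24% of the €13,650 excess over €190,900 is €3,276; credit = €3,425 − €3,276 = €149.
Total: €28,400 + €1,470 + €149 = €30,019.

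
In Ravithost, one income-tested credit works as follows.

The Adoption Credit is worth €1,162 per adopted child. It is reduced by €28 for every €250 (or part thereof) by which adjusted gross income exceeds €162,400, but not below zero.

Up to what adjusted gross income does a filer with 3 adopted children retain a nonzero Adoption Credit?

€193,400

Full credit = 3 × €1,162 = €3,486.
After 124 increments the reduction is 124 × €28 = €3,472, leaving €14; one more increment wipes it out. Increment 124 ends at excess 124 × €250 = €31,000, so the highest qualifying income is €162,400 + €31,000 = €193,400.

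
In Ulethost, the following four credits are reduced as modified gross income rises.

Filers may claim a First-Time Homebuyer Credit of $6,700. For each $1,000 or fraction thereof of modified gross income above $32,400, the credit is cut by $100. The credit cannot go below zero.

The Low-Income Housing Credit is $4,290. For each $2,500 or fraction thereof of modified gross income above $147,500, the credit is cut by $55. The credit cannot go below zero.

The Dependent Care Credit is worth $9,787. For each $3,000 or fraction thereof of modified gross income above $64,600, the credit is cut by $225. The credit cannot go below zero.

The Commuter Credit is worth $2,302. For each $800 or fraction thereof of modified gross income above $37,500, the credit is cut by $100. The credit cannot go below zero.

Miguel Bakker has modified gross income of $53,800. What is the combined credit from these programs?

First-Time Homebuyer Credit: income exceeds $32,400 by $21,400, which is 22 full-or-partial $1,000 increments; reduction = 22 × $100 = $2,200, leaving $4,500.
Low-Income Housing Credit: $53,800 is at or below the $147,500 threshold, so the full $4,290 applies.
Dependent Care Credit: $53,800 is at or below the $64,600 threshold, so the full $9,787 applies.
Commuter Credit: income exceeds $37,500 by $16,300, which is 21 full-or-partial $800 increments; reduction = 21 × $100 = $2,100, leaving $202.
Total: $4,500 + $4,290 + $9,787 + $202 = $18,779.

$18,779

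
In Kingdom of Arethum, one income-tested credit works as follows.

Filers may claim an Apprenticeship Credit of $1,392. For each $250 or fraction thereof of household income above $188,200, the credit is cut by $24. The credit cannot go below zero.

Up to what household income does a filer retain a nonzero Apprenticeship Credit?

$202,450

After 57 increments the reduction is 57 × $24 = $1,368, leaving $24; one more increment wipes it out. Increment 57 ends at excess 57 × $250 = $14,250, so the highest qualifying income is $188,200 + $14,250 = $202,450.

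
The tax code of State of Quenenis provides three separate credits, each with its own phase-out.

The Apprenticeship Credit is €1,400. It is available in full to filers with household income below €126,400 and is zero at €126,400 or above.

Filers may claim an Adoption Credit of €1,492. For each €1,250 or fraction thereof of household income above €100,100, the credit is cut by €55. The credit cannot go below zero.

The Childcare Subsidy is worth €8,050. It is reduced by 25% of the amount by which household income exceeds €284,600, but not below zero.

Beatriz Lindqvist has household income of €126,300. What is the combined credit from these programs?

Apprenticeship Credit: €126,300 is below the €126,400 cutoff, so the full €1,400 applies.
Adoption Credit: income exceeds €100,100 by €26,200, which is 21 full-or-partial €1,250 increments; reduction = 21 × €55 = €1,155, leaving €337.
Childcare Subsidy: €126,300 is at or below the €284,600 threshold, so the full €8,050 applies.
Total: €1,400 + €337 + €8,050 = €9,787.

€9,787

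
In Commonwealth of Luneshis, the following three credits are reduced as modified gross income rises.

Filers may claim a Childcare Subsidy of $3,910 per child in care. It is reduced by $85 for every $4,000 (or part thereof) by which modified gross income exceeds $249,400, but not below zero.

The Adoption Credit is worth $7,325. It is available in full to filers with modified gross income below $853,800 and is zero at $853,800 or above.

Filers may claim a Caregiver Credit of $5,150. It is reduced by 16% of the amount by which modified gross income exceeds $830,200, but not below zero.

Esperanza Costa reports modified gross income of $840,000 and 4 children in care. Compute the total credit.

$13,967

Childcare Subsidy: base = 4 × $3,910 = $15,640. income exceeds $249,400 by $590,600, which is 148 full-or-partial $4,000 increments; reduction = 148 × $85 = $12,580, leaving $3,060.
Adoption Credit: $840,000 is below the $853,800 cutoff, so the full $7,325 applies.
Caregiver Credit: 16% of the $9,800 excess over $830,200 is $1,568; credit = $5,150 − $1,568 = $3,582.
Total: $3,060 + $7,325 + $3,582 = $13,967.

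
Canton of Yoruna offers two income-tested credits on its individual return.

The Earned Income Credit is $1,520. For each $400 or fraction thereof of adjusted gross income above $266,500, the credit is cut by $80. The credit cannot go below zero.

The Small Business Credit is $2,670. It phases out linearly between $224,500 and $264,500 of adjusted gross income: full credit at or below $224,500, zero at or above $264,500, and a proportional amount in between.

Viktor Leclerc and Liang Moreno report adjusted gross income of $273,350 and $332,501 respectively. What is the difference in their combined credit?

$80

Viktor ($273,350): Earned Income Credit: income exceeds $266,500 by $6,850, which is 18 full-or-partial $400 increments; reduction = 18 × $80 = $1,440, leaving $80. Small Business Credit: $273,350 is at or above $264,500, so the credit is $0. total $80 + $0 = $80
Liang ($332,501): Earned Income Credit: income exceeds $266,500 by $66,001 → 166 increments × $80 = $13,280 ≥ base, so the credit is $0. Small Business Credit: $332,501 is at or above $264,500, so the credit is $0. total $0 + $0 = $0
Difference: |$80 − $0| = $80.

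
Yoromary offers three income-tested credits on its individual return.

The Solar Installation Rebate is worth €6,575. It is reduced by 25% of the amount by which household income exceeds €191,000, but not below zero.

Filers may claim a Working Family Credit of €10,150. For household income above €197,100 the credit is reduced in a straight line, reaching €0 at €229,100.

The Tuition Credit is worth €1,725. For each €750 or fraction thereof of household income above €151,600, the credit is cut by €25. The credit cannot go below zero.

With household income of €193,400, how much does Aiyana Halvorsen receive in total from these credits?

€16,450

Solar Installation Rebate: 25% of the €2,400 excess over €191,000 is €600; credit = €6,575 − €600 = €5,975.
Working Family Credit: €193,400 is at or below the €197,100 threshold, so the full €10,150 applies.
Tuition Credit: income exceeds €151,600 by €41,800, which is 56 full-or-partial €750 increments; reduction = 56 × €25 = €1,400, leaving €325.
Total: €5,975 + €10,150 + €325 = €16,450.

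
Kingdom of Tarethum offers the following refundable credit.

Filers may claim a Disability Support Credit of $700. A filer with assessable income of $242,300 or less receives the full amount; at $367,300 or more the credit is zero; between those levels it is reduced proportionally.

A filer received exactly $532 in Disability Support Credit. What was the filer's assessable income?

$272,300

$532 is 532/700 of the full $700, so 168/700 of the $125,000 range has been used: income = $242,300 + $125,000 × 168/700 = $272,300.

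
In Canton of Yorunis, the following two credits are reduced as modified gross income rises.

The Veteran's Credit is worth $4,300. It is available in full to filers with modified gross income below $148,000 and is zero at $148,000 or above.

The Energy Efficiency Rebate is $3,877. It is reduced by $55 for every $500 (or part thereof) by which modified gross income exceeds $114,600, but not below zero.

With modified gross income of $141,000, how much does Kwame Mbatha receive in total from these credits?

$5,262

Veteran's Credit: $141,000 is below the $148,000 cutoff, so the full $4,300 applies.
Energy Efficiency Rebate: income exceeds $114,600 by $26,400, which is 53 full-or-partial $500 increments; reduction = 53 × $55 = $2,915, leaving $962.
Total: $4,300 + $962 = $5,262.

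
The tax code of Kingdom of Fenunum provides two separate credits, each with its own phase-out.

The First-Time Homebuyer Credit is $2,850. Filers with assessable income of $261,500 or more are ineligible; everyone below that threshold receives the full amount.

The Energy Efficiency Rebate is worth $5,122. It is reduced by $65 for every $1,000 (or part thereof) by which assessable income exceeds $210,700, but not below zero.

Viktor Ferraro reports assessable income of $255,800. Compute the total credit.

First-Time Homebuyer Credit: $255,800 is below the $261,500 cutoff, so the full $2,850 applies.
Energy Efficiency Rebate: income exceeds $210,700 by $45,100, which is 46 full-or-partial $1,000 increments; reduction = 46 × $65 = $2,990, leaving $2,132.
Total: $2,850 + $2,132 = $4,982.

$4,982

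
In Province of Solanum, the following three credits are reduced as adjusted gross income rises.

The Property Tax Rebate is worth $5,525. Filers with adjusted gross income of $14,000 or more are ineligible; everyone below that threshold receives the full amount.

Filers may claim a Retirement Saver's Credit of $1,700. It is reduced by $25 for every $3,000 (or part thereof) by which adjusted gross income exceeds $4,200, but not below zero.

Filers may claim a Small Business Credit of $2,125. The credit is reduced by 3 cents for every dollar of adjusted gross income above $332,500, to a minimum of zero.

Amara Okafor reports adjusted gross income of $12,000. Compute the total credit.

$9,275

Property Tax Rebate: $12,000 is below the $14,000 cutoff, so the full $5,525 applies.
Retirement Saver's Credit: income exceeds $4,200 by $7,800, which is 3 full-or-partial $3,000 increments; reduction = 3 × $25 = $75, leaving $1,625.
Small Business Credit: $12,000 is at or below the $332,500 threshold, so the full $2,125 applies.
Total: $5,525 + $1,625 + $2,125 = $9,275.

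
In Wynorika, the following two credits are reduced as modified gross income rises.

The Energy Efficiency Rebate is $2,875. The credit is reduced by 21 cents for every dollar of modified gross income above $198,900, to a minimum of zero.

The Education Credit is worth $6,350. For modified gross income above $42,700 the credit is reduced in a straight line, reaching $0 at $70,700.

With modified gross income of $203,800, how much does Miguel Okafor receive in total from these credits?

$1,846

Energy Efficiency Rebate: 21% of the $4,900 excess over $198,900 is $1,029; credit = $2,875 − $1,029 = $1,846.
Education Credit: $203,800 is at or above $70,700, so the credit is $0.
Total: $1,846 + $0 = $1,846.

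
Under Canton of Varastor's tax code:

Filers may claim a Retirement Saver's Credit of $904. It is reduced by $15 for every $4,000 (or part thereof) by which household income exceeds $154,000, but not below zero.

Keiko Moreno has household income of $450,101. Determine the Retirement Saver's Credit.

Retirement Saver's Credit: income exceeds $154,000 by $296,101 → 75 increments × $15 = $1,125 ≥ base, so the credit is $0.

$0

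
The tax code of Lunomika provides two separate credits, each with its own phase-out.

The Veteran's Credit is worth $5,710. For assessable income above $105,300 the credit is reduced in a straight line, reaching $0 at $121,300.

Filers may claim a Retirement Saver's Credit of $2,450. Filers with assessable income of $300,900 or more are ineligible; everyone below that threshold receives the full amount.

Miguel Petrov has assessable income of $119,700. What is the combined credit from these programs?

$3,021

Veteran's Credit: $119,700 is $14,400 into a $16,000 phase-out range, leaving 1,600/16,000 of the credit: $5,710 × 1,600/16,000 = $571.
Retirement Saver's Credit: $119,700 is below the $300,900 cutoff, so the full $2,450 applies.
Total: $571 + $2,450 = $3,021.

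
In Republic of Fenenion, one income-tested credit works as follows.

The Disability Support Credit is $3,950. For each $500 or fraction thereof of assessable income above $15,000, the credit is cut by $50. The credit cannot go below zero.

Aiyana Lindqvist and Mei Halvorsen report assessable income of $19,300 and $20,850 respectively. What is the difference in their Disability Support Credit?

Aiyana ($19,300): Disability Support Credit: income exceeds $15,000 by $4,300, which is 9 full-or-partial $500 increments; reduction = 9 × $50 = $450, leaving $3,500.
Mei ($20,850): Disability Support Credit: income exceeds $15,000 by $5,850, which is 12 full-or-partial $500 increments; reduction = 12 × $50 = $600, leaving $3,350.
Difference: |$3,500 − $3,350| = $150.

$150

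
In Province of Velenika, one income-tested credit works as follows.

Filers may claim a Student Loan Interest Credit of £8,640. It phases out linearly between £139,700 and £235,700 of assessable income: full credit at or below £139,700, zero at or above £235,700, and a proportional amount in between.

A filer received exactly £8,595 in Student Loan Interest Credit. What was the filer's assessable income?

£8,595 is 8,595/8,640 of the full £8,640, so 45/8,640 of the £96,000 range has been used: income = £139,700 + £96,000 × 45/8,640 = £140,200.

£140,200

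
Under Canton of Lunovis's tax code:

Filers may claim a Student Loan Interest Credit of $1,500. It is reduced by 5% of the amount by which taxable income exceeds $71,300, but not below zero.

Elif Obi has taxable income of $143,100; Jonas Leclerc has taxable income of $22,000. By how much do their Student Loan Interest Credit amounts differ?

$1,500

Elif ($143,100): Student Loan Interest Credit: 5% of the $71,800 excess over $71,300 is $3,590 ≥ base, so the credit is $0.
Jonas ($22,000): Student Loan Interest Credit: $22,000 is at or below the $71,300 threshold, so the full $1,500 applies.
Difference: |$0 − $1,500| = $1,500.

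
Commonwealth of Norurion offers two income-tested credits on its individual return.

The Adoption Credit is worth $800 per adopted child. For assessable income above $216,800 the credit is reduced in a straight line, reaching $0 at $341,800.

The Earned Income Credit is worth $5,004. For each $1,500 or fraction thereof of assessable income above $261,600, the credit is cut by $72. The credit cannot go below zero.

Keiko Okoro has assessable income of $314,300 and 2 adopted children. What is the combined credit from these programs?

Adoption Credit: base = 2 × $800 = $1,600. $314,300 is $97,500 into a $125,000 phase-out range, leaving 27,500/125,000 of the credit: $1,600 × 27,500/125,000 = $352.
Earned Income Credit: income exceeds $261,600 by $52,700, which is 36 full-or-partial $1,500 increments; reduction = 36 × $72 = $2,592, leaving $2,412.
Total: $352 + $2,412 = $2,764.

$2,764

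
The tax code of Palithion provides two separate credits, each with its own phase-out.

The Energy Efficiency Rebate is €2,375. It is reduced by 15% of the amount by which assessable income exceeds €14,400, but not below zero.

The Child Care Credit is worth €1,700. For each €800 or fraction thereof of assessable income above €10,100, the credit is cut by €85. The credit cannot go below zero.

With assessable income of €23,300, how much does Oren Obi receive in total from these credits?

€1,295

Energy Efficiency Rebate: 15% of the €8,900 excess over €14,400 is €1,335; credit = €2,375 − €1,335 = €1,040.
Child Care Credit: income exceeds €10,100 by €13,200, which is 17 full-or-partial €800 increments; reduction = 17 × €85 = €1,445, leaving €255.
Total: €1,040 + €255 = €1,295.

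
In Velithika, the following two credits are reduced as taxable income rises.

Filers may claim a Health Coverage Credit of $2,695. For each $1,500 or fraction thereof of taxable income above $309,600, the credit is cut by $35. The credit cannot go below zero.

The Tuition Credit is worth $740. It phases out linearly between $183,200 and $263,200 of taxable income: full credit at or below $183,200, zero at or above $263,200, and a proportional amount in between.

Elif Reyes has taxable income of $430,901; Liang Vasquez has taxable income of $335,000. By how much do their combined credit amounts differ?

$2,100

Elif ($430,901): Health Coverage Credit: income exceeds $309,600 by $121,301 → 81 increments × $35 = $2,835 ≥ base, so the credit is $0. Tuition Credit: $430,901 is at or above $263,200, so the credit is $0. total $0 + $0 = $0
Liang ($335,000): Health Coverage Credit: income exceeds $309,600 by $25,400, which is 17 full-or-partial $1,500 increments; reduction = 17 × $35 = $595, leaving $2,100. Tuition Credit: $335,000 is at or above $263,200, so the credit is $0. total $2,100 + $0 = $2,100
Difference: |$0 − $2,100| = $2,100.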